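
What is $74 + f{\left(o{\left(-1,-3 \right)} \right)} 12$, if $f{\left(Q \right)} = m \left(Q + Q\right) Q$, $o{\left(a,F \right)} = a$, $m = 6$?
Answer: $218$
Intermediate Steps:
$f{\left(Q \right)} = 12 Q^{2}$ ($f{\left(Q \right)} = 6 \left(Q + Q\right) Q = 6 \cdot 2 Q Q = 12 Q Q = 12 Q^{2}$)
$74 + f{\left(o{\left(-1,-3 \right)} \right)} 12 = 74 + 12 \left(-1\right)^{2} \cdot 12 = 74 + 12 \cdot 1 \cdot 12 = 74 + 12 \cdot 12 = 74 + 144 = 218$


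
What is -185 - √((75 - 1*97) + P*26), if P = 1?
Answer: -187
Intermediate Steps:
-185 - √((75 - 1*97) + P*26) = -185 - √((75 - 1*97) + 1*26) = -185 - √((75 - 97) + 26) = -185 - √(-22 + 26) = -185 - √4 = -185 - 1*2 = -185 - 2 = -187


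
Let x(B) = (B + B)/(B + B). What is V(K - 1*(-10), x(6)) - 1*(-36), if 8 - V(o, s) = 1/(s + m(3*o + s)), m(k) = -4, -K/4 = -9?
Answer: 133/3 ≈ 44.333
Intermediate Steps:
K = 36 (K = -4*(-9) = 36)
x(B) = 1 (x(B) = (2*B)/((2*B)) = (2*B)*(1/(2*B)) = 1)
V(o, s) = 8 - 1/(-4 + s) (V(o, s) = 8 - 1/(s - 4) = 8 - 1/(-4 + s))
V(K - 1*(-10), x(6)) - 1*(-36) = (-33 + 8*1)/(-4 + 1) - 1*(-36) = (-33 + 8)/(-3) + 36 = -⅓*(-25) + 36 = 25/3 + 36 = 133/3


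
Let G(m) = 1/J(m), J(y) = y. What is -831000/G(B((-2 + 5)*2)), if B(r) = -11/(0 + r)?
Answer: 1523500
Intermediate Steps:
B(r) = -11/r
G(m) = 1/m
-831000/G(B((-2 + 5)*2)) = -831000*(-11*1/(2*(-2 + 5))) = -831000*(-11/(3*2)) = -831000*(-11/6) = 1523500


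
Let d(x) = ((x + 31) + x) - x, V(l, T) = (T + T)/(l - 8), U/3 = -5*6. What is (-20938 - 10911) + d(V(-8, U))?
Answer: -127227/4 ≈ -31807.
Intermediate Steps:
U = -90 (U = 3*(-5*6) = 3*(-30) = -90)
V(l, T) = 2*T/(-8 + l) (V(l, T) = (2*T)/(-8 + l) = 2*T/(-8 + l))
d(x) = 31 + x (d(x) = ((31 + x) + x) - x = (31 + 2*x) - x = 31 + x)
(-20938 - 10911) + d(V(-8, U)) = (-20938 - 10911) + (31 + 2*(-90)/(-8 - 8)) = -31849 + (31 + 2*(-90)/(-16)) = -31849 + (31 + 2*(-90)*(-1/16)) = -31849 + (31 + 45/4) = -31849 + 169/4 = -127227/4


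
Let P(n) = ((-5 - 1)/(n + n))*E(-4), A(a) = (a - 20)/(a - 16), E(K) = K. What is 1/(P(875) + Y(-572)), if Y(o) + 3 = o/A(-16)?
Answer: -7875/4027517 ≈ -0.0019553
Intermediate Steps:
A(a) = (-20 + a)/(-16 + a)
P(n) = 12/n (P(n) = ((-5 - 1)/(n + n))*(-4) = -6*1/(2*n)*(-4) = -3/n*(-4) = 12/n)
Y(o) = -3 + 8*o/9 (Y(o) = -3 + o/(((-20 - 16)/(-16 - 16))) = -3 + o/((-36/(-32))) = -3 + o/((-1/32*(-36))) = -3 + o/(9/8) = -3 + o*(8/9) = -3 + 8*o/9)
1/(P(875) + Y(-572)) = 1/(12/875 + (-3 + (8/9)*(-572))) = 1/(12*(1/875) + (-3 - 4576/9)) = 1/(12/875 - 4603/9) = 1/(-4027517/7875) = -7875/4027517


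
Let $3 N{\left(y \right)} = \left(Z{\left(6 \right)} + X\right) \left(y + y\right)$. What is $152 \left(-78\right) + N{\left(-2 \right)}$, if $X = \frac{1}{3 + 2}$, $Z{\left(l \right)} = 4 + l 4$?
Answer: $- \frac{59468}{5} \approx -11894.0$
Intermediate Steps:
$Z{\left(l \right)} = 4 + 4 l$
$X = \frac{1}{5} \approx 0.2$
$N{\left(y \right)} = \frac{94 y}{5}$ ($N{\left(y \right)} = \frac{\left(\left(4 + 4 \cdot 6\right) + \frac{1}{5}\right) \left(y + y\right)}{3} = \frac{\left(\left(4 + 24\right) + \frac{1}{5}\right) 2 y}{3} = \frac{\left(28 + \frac{1}{5}\right) 2 y}{3} = \frac{\frac{141}{5} \cdot 2 y}{3} = \frac{\frac{282}{5} y}{3} = \frac{94 y}{5}$)
$152 \left(-78\right) + N{\left(-2 \right)} = 152 \left(-78\right) + \frac{94}{5} \left(-2\right) = -11856 - \frac{188}{5} = - \frac{59468}{5}$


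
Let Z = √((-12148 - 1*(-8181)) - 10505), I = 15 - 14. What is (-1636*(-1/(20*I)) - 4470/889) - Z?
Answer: 341251/4445 - 6*I*√402 ≈ 76.772 - 120.3*I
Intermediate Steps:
I = 1
Z = 6*I*√402 (Z = √((-12148 + 8181) - 10505) = √(-3967 - 10505) = √(-14472) = 6*I*√402 ≈ 120.3*I)
(-1636*(-1/(20*I)) - 4470/889) - Z = (-1636/(-5*1*4) - 4470/889) - 6*I*√402 = (-1636/((-5*4)) - 4470*1/889) - 6*I*√402 = (-1636/(-20) - 4470/889) - 6*I*√402 = (-1636*(-1/20) - 4470/889) - 6*I*√402 = (409/5 - 4470/889) - 6*I*√402 = 341251/4445 - 6*I*√402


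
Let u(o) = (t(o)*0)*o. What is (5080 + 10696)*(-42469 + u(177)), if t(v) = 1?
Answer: -669990944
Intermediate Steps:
u(o) = 0 (u(o) = (1*0)*o = 0*o = 0)
(5080 + 10696)*(-42469 + u(177)) = (5080 + 10696)*(-42469 + 0) = 15776*(-42469) = -669990944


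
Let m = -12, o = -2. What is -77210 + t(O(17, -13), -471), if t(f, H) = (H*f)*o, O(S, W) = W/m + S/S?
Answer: -150495/2 ≈ -75248.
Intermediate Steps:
O(S, W) = 1 - W/12 (O(S, W) = W/(-12) + S/S = W*(-1/12) + 1 = -W/12 + 1 = 1 - W/12)
t(f, H) = -2*H*f (t(f, H) = (H*f)*(-2) = -2*H*f)
-77210 + t(O(17, -13), -471) = -77210 - 2*(-471)*(1 - 1/12*(-13)) = -77210 - 2*(-471)*(1 + 13/12) = -77210 - 2*(-471)*25/12 = -77210 + 3925/2 = -150495/2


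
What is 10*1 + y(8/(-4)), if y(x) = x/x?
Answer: 11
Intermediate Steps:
y(x) = 1
10*1 + y(8/(-4)) = 10*1 + 1 = 10 + 1 = 11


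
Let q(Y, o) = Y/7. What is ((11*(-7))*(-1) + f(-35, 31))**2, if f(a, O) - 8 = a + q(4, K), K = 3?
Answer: 125316/49 ≈ 2557.5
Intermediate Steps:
q(Y, o) = Y/7 (q(Y, o) = Y*(1/7) = Y/7)
f(a, O) = 60/7 + a (f(a, O) = 8 + (a + (1/7)*4) = 8 + (a + 4/7) = 8 + (4/7 + a) = 60/7 + a)
((11*(-7))*(-1) + f(-35, 31))**2 = ((11*(-7))*(-1) + (60/7 - 35))**2 = (-77*(-1) - 185/7)**2 = (77 - 185/7)**2 = (354/7)**2 = 125316/49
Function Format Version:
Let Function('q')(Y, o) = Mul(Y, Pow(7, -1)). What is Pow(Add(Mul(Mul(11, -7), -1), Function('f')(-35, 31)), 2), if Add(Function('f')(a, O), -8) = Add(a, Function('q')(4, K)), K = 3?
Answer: Rational(125316, 49) ≈ 2557.5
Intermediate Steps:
Function('q')(Y, o) = Mul(Rational(1, 7), Y) (Function('q')(Y, o) = Mul(Y, Rational(1, 7)) = Mul(Rational(1, 7), Y))
Function('f')(a, O) = Add(Rational(60, 7), a) (Function('f')(a, O) = Add(8, Add(a, Mul(Rational(1, 7), 4))) = Add(8, Add(a, Rational(4, 7))) = Add(8, Add(Rational(4, 7), a)) = Add(Rational(60, 7), a))
Pow(Add(Mul(Mul(11, -7), -1), Function('f')(-35, 31)), 2) = Pow(Add(Mul(Mul(11, -7), -1), Add(Rational(60, 7), -35)), 2) = Pow(Add(Mul(-77, -1), Rational(-185, 7)), 2) = Pow(Add(77, Rational(-185, 7)), 2) = Pow(Rational(354, 7), 2) = Rational(125316, 49)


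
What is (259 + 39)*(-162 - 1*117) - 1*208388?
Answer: -291530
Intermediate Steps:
(259 + 39)*(-162 - 1*117) - 1*208388 = 298*(-162 - 117) - 208388 = 298*(-279) - 208388 = -83142 - 208388 = -291530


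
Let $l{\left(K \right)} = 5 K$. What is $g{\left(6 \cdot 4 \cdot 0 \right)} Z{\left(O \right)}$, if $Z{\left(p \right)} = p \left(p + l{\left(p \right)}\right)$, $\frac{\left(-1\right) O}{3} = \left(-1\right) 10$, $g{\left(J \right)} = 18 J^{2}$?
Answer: $0$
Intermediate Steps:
$O = 30$ ($O = - 3 \left(\left(-1\right) 10\right) = \left(-3\right) \left(-10\right) = 30$)
$Z{\left(p \right)} = 6 p^{2}$ ($Z{\left(p \right)} = p \left(p + 5 p\right) = p 6 p = 6 p^{2}$)
$g{\left(6 \cdot 4 \cdot 0 \right)} Z{\left(O \right)} = 18 \left(6 \cdot 4 \cdot 0\right)^{2} \cdot 6 \cdot 30^{2} = 18 \left(24 \cdot 0\right)^{2} \cdot 6 \cdot 900 = 18 \cdot 0^{2} \cdot 5400 = 18 \cdot 0 \cdot 5400 = 0 \cdot 5400 = 0$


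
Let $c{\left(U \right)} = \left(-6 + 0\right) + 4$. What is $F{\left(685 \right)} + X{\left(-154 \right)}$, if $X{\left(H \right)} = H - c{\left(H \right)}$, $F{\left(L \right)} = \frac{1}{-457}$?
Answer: $- \frac{69465}{457} \approx -152.0$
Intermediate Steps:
$F{\left(L \right)} = - \frac{1}{457}$
$c{\left(U \right)} = -2$ ($c{\left(U \right)} = -6 + 4 = -2$)
$X{\left(H \right)} = 2 + H$ ($X{\left(H \right)} = H - -2 = H + 2 = 2 + H$)
$F{\left(685 \right)} + X{\left(-154 \right)} = - \frac{1}{457} + \left(2 - 154\right) = - \frac{1}{457} - 152 = - \frac{69465}{457}$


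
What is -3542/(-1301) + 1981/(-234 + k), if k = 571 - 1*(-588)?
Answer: 5853631/1203425 ≈ 4.8641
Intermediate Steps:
k = 1159 (k = 571 + 588 = 1159)
-3542/(-1301) + 1981/(-234 + k) = -3542/(-1301) + 1981/(-234 + 1159) = -3542*(-1/1301) + 1981/925 = 3542/1301 + 1981*(1/925) = 3542/1301 + 1981/925 = 5853631/1203425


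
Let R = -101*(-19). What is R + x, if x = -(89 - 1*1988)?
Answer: 3818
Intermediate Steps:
R = 1919
x = 1899 (x = -(89 - 1988) = -1*(-1899) = 1899)
R + x = 1919 + 1899 = 3818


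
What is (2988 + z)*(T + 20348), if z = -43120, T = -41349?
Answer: 842812132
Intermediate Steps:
(2988 + z)*(T + 20348) = (2988 - 43120)*(-41349 + 20348) = -40132*(-21001) = 842812132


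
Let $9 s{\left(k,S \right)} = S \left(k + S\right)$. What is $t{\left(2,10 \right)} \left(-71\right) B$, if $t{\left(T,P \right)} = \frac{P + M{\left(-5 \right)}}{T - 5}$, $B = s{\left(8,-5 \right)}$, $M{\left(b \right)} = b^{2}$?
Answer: $- \frac{12425}{9} \approx -1380.6$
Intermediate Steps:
$s{\left(k,S \right)} = \frac{S \left(S + k\right)}{9}$ ($s{\left(k,S \right)} = \frac{S \left(k + S\right)}{9} = \frac{S \left(S + k\right)}{9}$)
$B = - \frac{5}{3}$ ($B = \frac{1}{9} \left(-5\right) \left(-5 + 8\right) = \frac{1}{9} \left(-5\right) 3 = - \frac{5}{3} \approx -1.6667$)
$t{\left(T,P \right)} = \frac{25 + P}{-5 + T}$ ($t{\left(T,P \right)} = \frac{P + \left(-5\right)^{2}}{T - 5} = \frac{P + 25}{-5 + T} = \frac{25 + P}{-5 + T}$)
$t{\left(2,10 \right)} \left(-71\right) B = \frac{25 + 10}{-5 + 2} \left(-71\right) \left(- \frac{5}{3}\right) = \frac{1}{-3} \cdot 35 \left(-71\right) \left(- \frac{5}{3}\right) = \left(- \frac{1}{3}\right) 35 \left(-71\right) \left(- \frac{5}{3}\right) = \left(- \frac{35}{3}\right) \left(-71\right) \left(- \frac{5}{3}\right) = \frac{2485}{3} \left(- \frac{5}{3}\right) = - \frac{12425}{9}$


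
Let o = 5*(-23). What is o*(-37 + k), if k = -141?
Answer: 20470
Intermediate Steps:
o = -115
o*(-37 + k) = -115*(-37 - 141) = -115*(-178) = 20470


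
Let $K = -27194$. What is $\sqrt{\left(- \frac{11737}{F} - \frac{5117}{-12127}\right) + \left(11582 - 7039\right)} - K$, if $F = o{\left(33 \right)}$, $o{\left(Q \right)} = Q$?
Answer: $27194 + \frac{5 \sqrt{221712690009}}{36381} \approx 27259.0$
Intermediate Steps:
$F = 33$
$\sqrt{\left(- \frac{11737}{F} - \frac{5117}{-12127}\right) + \left(11582 - 7039\right)} - K = \sqrt{\left(- \frac{11737}{33} - \frac{5117}{-12127}\right) + \left(11582 - 7039\right)} - -27194 = \sqrt{\left(\left(-11737\right) \frac{1}{33} - - \frac{5117}{12127}\right) + 4543} + 27194 = \sqrt{\left(- \frac{1067}{3} + \frac{5117}{12127}\right) + 4543} + 27194 = \sqrt{- \frac{12924158}{36381} + 4543} + 27194 = \sqrt{\frac{152354725}{36381}} + 27194 = \frac{5 \sqrt{221712690009}}{36381} + 27194 = 27194 + \frac{5 \sqrt{221712690009}}{36381}$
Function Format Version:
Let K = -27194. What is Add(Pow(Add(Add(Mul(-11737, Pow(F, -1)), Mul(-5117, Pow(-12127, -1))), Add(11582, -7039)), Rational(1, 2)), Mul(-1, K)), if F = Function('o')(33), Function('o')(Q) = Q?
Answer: Add(27194, Mul(Rational(5, 36381), Pow(221712690009, Rational(1, 2)))) ≈ 27259.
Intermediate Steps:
F = 33
Add(Pow(Add(Add(Mul(-11737, Pow(F, -1)), Mul(-5117, Pow(-12127, -1))), Add(11582, -7039)), Rational(1, 2)), Mul(-1, K)) = Add(Pow(Add(Add(Mul(-11737, Pow(33, -1)), Mul(-5117, Pow(-12127, -1))), Add(11582, -7039)), Rational(1, 2)), Mul(-1, -27194)) = Add(Pow(Add(Add(Mul(-11737, Rational(1, 33)), Mul(-5117, Rational(-1, 12127))), 4543), Rational(1, 2)), 27194) = Add(Pow(Add(Add(Rational(-1067, 3), Rational(5117, 12127)), 4543), Rational(1, 2)), 27194) = Add(Pow(Add(Rational(-12924158, 36381), 4543), Rational(1, 2)), 27194) = Add(Pow(Rational(152354725, 36381), Rational(1, 2)), 27194) = Add(Mul(Rational(5, 36381), Pow(221712690009, Rational(1, 2))), 27194) = Add(27194, Mul(Rational(5, 36381), Pow(221712690009, Rational(1, 2))))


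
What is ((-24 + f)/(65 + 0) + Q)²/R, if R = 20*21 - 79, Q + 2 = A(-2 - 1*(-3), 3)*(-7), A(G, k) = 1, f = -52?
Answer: 436921/1440725 ≈ 0.30326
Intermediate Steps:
Q = -9 (Q = -2 + 1*(-7) = -2 - 7 = -9)
R = 341 (R = 420 - 79 = 341)
((-24 + f)/(65 + 0) + Q)²/R = ((-24 - 52)/(65 + 0) - 9)²/341 = (-76/65 - 9)²*(1/341) = (-661/65)²*(1/341) = (436921/4225)*(1/341) = 436921/1440725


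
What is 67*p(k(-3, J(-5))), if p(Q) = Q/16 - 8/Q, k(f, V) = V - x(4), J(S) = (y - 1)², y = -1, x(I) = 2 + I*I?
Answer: -1139/56 ≈ -20.339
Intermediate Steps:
x(I) = 2 + I²
J(S) = 4 (J(S) = (-1 - 1)² = (-2)² = 4)
k(f, V) = -18 + V (k(f, V) = V - (2 + 4²) = V - (2 + 16) = V - 1*18 = V - 18 = -18 + V)
p(Q) = -8/Q + Q/16 (p(Q) = Q*(1/16) - 8/Q = Q/16 - 8/Q = -8/Q + Q/16)
67*p(k(-3, J(-5))) = 67*(-8/(-18 + 4) + (-18 + 4)/16) = 67*(-8/(-14) + (1/16)*(-14)) = 67*(-8*(-1/14) - 7/8) = 67*(4/7 - 7/8) = 67*(-17/56) = -1139/56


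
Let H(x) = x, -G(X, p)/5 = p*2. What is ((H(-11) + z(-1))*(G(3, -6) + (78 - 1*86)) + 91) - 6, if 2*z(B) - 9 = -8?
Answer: -461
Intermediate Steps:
G(X, p) = -10*p (G(X, p) = -5*p*2 = -10*p)
z(B) = 1/2 (z(B) = 9/2 + (1/2)*(-8) = 9/2 - 4 = 1/2)
((H(-11) + z(-1))*(G(3, -6) + (78 - 1*86)) + 91) - 6 = ((-11 + 1/2)*(-10*(-6) + (78 - 1*86)) + 91) - 6 = (-21*(60 + (78 - 86))/2 + 91) - 6 = (-21*(60 - 8)/2 + 91) - 6 = (-21/2*52 + 91) - 6 = (-546 + 91) - 6 = -455 - 6 = -461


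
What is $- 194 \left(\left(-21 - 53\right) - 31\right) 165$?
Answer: $3361050$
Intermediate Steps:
$- 194 \left(\left(-21 - 53\right) - 31\right) 165 = - 194 \left(-74 - 31\right) 165 = \left(-194\right) \left(-105\right) 165 = 20370 \cdot 165 = 3361050$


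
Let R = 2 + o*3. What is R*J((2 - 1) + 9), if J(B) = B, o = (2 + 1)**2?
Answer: 290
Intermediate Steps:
o = 9 (o = 3**2 = 9)
R = 29 (R = 2 + 9*3 = 2 + 27 = 29)
R*J((2 - 1) + 9) = 29*((2 - 1) + 9) = 29*(1 + 9) = 29*10 = 290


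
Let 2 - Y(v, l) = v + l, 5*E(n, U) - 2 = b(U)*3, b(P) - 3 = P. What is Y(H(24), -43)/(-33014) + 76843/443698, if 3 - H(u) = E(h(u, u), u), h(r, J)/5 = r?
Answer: 3138617624/18310307215 ≈ 0.17141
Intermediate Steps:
h(r, J) = 5*r
b(P) = 3 + P
E(n, U) = 11/5 + 3*U/5 (E(n, U) = ⅖ + ((3 + U)*3)/5 = ⅖ + (9 + 3*U)/5 = ⅖ + (9/5 + 3*U/5) = 11/5 + 3*U/5)
H(u) = ⅘ - 3*u/5 (H(u) = 3 - (11/5 + 3*u/5) = 3 + (-11/5 - 3*u/5) = ⅘ - 3*u/5)
Y(v, l) = 2 - l - v (Y(v, l) = 2 - (v + l) = 2 - (l + v) = 2 + (-l - v) = 2 - l - v)
Y(H(24), -43)/(-33014) + 76843/443698 = (2 - 1*(-43) - (⅘ - ⅗*24))/(-33014) + 76843/443698 = (2 + 43 - (⅘ - 72/5))*(-1/33014) + 76843*(1/443698) = (2 + 43 - 1*(-68/5))*(-1/33014) + 76843/443698 = (2 + 43 + 68/5)*(-1/33014) + 76843/443698 = (293/5)*(-1/33014) + 76843/443698 = -293/165070 + 76843/443698 = 3138617624/18310307215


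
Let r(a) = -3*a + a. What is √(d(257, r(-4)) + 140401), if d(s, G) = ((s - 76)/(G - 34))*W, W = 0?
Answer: √140401 ≈ 374.70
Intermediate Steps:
r(a) = -2*a
d(s, G) = 0 (d(s, G) = ((s - 76)/(G - 34))*0 = ((-76 + s)/(-34 + G))*0 = 0)
√(d(257, r(-4)) + 140401) = √(0 + 140401) = √140401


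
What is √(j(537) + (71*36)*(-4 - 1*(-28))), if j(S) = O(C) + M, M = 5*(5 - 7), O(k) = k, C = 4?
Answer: √61338 ≈ 247.67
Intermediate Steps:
M = -10 (M = 5*(-2) = -10)
j(S) = -6 (j(S) = 4 - 10 = -6)
√(j(537) + (71*36)*(-4 - 1*(-28))) = √(-6 + (71*36)*(-4 - 1*(-28))) = √(-6 + 2556*(-4 + 28)) = √(-6 + 2556*24) = √(-6 + 61344) = √61338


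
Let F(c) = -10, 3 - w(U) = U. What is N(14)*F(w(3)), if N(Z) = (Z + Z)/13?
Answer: -280/13 ≈ -21.538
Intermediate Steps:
w(U) = 3 - U
N(Z) = 2*Z/13 (N(Z) = (2*Z)*(1/13) = 2*Z/13)
N(14)*F(w(3)) = ((2/13)*14)*(-10) = (28/13)*(-10) = -280/13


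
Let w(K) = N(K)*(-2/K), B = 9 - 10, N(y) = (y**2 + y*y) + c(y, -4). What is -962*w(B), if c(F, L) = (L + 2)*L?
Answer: -19240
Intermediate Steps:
c(F, L) = L*(2 + L) (c(F, L) = (2 + L)*L = L*(2 + L))
N(y) = 8 + 2*y**2 (N(y) = (y**2 + y*y) - 4*(2 - 4) = (y**2 + y**2) - 4*(-2) = 2*y**2 + 8 = 8 + 2*y**2)
B = -1
w(K) = -2*(8 + 2*K**2)/K (w(K) = (8 + 2*K**2)*(-2/K) = -2*(8 + 2*K**2)/K)
-962*w(B) = -962*(-16/(-1) - 4*(-1)) = -962*(-16*(-1) + 4) = -962*(16 + 4) = -962*20 = -19240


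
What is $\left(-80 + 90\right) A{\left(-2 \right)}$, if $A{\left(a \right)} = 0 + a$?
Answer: $-20$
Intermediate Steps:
$A{\left(a \right)} = a$
$\left(-80 + 90\right) A{\left(-2 \right)} = \left(-80 + 90\right) \left(-2\right) = 10 \left(-2\right) = -20$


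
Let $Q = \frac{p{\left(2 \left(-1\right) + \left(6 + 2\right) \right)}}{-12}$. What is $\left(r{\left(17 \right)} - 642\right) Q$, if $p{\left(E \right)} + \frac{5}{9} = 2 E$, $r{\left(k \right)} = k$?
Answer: $\frac{64375}{108} \approx 596.06$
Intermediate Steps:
$p{\left(E \right)} = - \frac{5}{9} + 2 E$
$Q = - \frac{103}{108}$ ($Q = \frac{- \frac{5}{9} + 2 \left(2 \left(-1\right) + \left(6 + 2\right)\right)}{-12} = - \frac{- \frac{5}{9} + 2 \left(-2 + 8\right)}{12} = - \frac{- \frac{5}{9} + 2 \cdot 6}{12} = - \frac{- \frac{5}{9} + 12}{12} = \left(- \frac{1}{12}\right) \frac{103}{9} = - \frac{103}{108} \approx -0.9537$)
$\left(r{\left(17 \right)} - 642\right) Q = \left(17 - 642\right) \left(- \frac{103}{108}\right) = \left(-625\right) \left(- \frac{103}{108}\right) = \frac{64375}{108}$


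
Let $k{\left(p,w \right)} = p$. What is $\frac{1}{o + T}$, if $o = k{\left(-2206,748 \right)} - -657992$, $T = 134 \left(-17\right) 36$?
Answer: $\frac{1}{573778} \approx 1.7428 \cdot 10^{-6}$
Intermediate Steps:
$T = -82008$ ($T = \left(-2278\right) 36 = -82008$)
$o = 655786$ ($o = -2206 - -657992 = -2206 + 657992 = 655786$)
$\frac{1}{o + T} = \frac{1}{655786 - 82008} = \frac{1}{573778}$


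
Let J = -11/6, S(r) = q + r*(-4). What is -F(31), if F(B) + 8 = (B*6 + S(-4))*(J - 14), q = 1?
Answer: 19333/6 ≈ 3222.2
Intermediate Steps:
S(r) = 1 - 4*r (S(r) = 1 + r*(-4) = 1 - 4*r)
J = -11/6 (J = -11*⅙ = -11/6 ≈ -1.8333)
F(B) = -1663/6 - 95*B (F(B) = -8 + (B*6 + (1 - 4*(-4)))*(-11/6 - 14) = -8 + (6*B + (1 + 16))*(-95/6) = -8 + (6*B + 17)*(-95/6) = -8 + (17 + 6*B)*(-95/6) = -8 + (-1615/6 - 95*B) = -1663/6 - 95*B)
-F(31) = -(-1663/6 - 95*31) = -(-1663/6 - 2945) = -1*(-19333/6) = 19333/6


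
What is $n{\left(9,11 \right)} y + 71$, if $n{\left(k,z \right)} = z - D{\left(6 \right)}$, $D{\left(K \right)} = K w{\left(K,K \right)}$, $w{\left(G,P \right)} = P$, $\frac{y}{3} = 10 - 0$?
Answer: $-679$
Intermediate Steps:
$y = 30$ ($y = 3 \left(10 - 0\right) = 3 \left(10 + 0\right) = 3 \cdot 10 = 30$)
$D{\left(K \right)} = K^{2}$ ($D{\left(K \right)} = K K = K^{2}$)
$n{\left(k,z \right)} = -36 + z$ ($n{\left(k,z \right)} = z - 6^{2} = z - 36 = -36 + z$)
$n{\left(9,11 \right)} y + 71 = \left(-36 + 11\right) 30 + 71 = \left(-25\right) 30 + 71 = -750 + 71 = -679$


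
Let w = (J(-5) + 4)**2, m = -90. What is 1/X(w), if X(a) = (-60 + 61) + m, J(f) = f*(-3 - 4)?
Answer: -1/89 ≈ -0.011236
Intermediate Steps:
J(f) = -7*f (J(f) = f*(-7) = -7*f)
w = 1521 (w = (-7*(-5) + 4)**2 = (35 + 4)**2 = 39**2 = 1521)
X(a) = -89 (X(a) = (-60 + 61) - 90 = 1 - 90 = -89)
1/X(w) = 1/(-89) = -1/89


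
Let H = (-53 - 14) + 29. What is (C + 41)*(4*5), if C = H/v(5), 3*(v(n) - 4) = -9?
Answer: 60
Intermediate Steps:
v(n) = 1 (v(n) = 4 + (⅓)*(-9) = 4 - 3 = 1)
H = -38 (H = -67 + 29 = -38)
C = -38 (C = -38/1 = -38*1 = -38)
(C + 41)*(4*5) = (-38 + 41)*(4*5) = 3*20 = 60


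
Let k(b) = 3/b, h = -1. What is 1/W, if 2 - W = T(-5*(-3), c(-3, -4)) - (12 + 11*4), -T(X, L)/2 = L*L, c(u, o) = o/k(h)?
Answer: 9/554 ≈ 0.016245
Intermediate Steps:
c(u, o) = -o/3 (c(u, o) = o/((3/(-1))) = o/((3*(-1))) = o/(-3) = o*(-1/3) = -o/3)
T(X, L) = -2*L**2 (T(X, L) = -2*L*L = -2*L**2)
W = 554/9 (W = 2 - (-2*(-1/3*(-4))**2 - (12 + 11*4)) = 2 - (-2*(4/3)**2 - (12 + 44)) = 2 - (-2*16/9 - 1*56) = 2 - (-32/9 - 56) = 2 - 1*(-536/9) = 2 + 536/9 = 554/9 ≈ 61.556)
1/W = 1/(554/9) = 9/554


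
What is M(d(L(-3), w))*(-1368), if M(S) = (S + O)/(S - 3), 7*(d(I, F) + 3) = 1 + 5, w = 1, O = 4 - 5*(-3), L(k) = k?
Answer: 4484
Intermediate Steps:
O = 19 (O = 4 + 15 = 19)
d(I, F) = -15/7 (d(I, F) = -3 + (1 + 5)/7 = -3 + (⅐)*6 = -3 + 6/7 = -15/7)
M(S) = (19 + S)/(-3 + S) (M(S) = (S + 19)/(S - 3) = (19 + S)/(-3 + S))
M(d(L(-3), w))*(-1368) = ((19 - 15/7)/(-3 - 15/7))*(-1368) = ((118/7)/(-36/7))*(-1368) = -7/36*118/7*(-1368) = -59/18*(-1368) = 4484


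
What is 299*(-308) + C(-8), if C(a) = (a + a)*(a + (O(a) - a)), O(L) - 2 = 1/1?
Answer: -92140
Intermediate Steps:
O(L) = 3 (O(L) = 2 + 1/1 = 2 + 1 = 3)
C(a) = 6*a (C(a) = (a + a)*(a + (3 - a)) = (2*a)*3 = 6*a)
299*(-308) + C(-8) = 299*(-308) + 6*(-8) = -92092 - 48 = -92140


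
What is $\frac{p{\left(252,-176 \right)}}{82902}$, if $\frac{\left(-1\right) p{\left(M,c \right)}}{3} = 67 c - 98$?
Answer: $\frac{145}{337} \approx 0.43027$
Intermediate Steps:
$p{\left(M,c \right)} = 294 - 201 c$ ($p{\left(M,c \right)} = - 3 \left(67 c - 98\right) = - 3 \left(-98 + 67 c\right) = 294 - 201 c$)
$\frac{p{\left(252,-176 \right)}}{82902} = \frac{294 - -35376}{82902} = \left(294 + 35376\right) \frac{1}{82902} = 35670 \cdot \frac{1}{82902} = \frac{145}{337}$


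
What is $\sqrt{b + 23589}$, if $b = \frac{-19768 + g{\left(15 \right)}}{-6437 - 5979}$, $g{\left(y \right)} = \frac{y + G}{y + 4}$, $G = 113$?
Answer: $\frac{\sqrt{1282063349695}}{7372} \approx 153.59$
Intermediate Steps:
$g{\left(y \right)} = \frac{113 + y}{4 + y}$ ($g{\left(y \right)} = \frac{y + 113}{y + 4} = \frac{113 + y}{4 + y}$)
$b = \frac{46933}{29488}$ ($b = \frac{-19768 + \frac{113 + 15}{4 + 15}}{-6437 - 5979} = \frac{-19768 + \frac{1}{19} \cdot 128}{-12416} = \left(-19768 + \frac{1}{19} \cdot 128\right) \left(- \frac{1}{12416}\right) = \left(-19768 + \frac{128}{19}\right) \left(- \frac{1}{12416}\right) = \left(- \frac{375464}{19}\right) \left(- \frac{1}{12416}\right) = \frac{46933}{29488} \approx 1.5916$)
$\sqrt{b + 23589} = \sqrt{\frac{46933}{29488} + 23589} = \sqrt{\frac{695639365}{29488}} = \frac{\sqrt{1282063349695}}{7372}$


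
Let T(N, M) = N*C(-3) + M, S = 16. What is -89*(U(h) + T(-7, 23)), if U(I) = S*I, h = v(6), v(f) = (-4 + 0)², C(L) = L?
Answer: -26700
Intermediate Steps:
T(N, M) = M - 3*N (T(N, M) = N*(-3) + M = -3*N + M = M - 3*N)
v(f) = 16 (v(f) = (-4)² = 16)
h = 16
U(I) = 16*I
-89*(U(h) + T(-7, 23)) = -89*(16*16 + (23 - 3*(-7))) = -89*(256 + (23 + 21)) = -89*(256 + 44) = -89*300 = -26700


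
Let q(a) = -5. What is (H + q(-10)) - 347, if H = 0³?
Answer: -352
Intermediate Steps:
H = 0
(H + q(-10)) - 347 = (0 - 5) - 347 = -5 - 347 = -352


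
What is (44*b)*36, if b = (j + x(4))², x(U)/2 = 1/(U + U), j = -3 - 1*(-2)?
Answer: 891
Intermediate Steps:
j = -1 (j = -3 + 2 = -1)
x(U) = 1/U (x(U) = 2/(U + U) = 2/((2*U)) = 2*(1/(2*U)) = 1/U)
b = 9/16 (b = (-1 + 1/4)² = (-1 + ¼)² = (-¾)² = 9/16 ≈ 0.56250)
(44*b)*36 = (44*(9/16))*36 = (99/4)*36 = 891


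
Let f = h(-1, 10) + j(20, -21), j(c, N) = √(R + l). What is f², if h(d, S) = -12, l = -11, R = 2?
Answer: 135 - 72*I ≈ 135.0 - 72.0*I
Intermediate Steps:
j(c, N) = 3*I (j(c, N) = √(2 - 11) = √(-9) = 3*I)
f = -12 + 3*I ≈ -12.0 + 3.0*I
f² = (-12 + 3*I)²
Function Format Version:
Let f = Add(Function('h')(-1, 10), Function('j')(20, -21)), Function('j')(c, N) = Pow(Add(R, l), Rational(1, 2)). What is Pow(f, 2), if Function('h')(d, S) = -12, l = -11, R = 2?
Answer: Add(135, Mul(-72, I)) ≈ Add(135.00, Mul(-72.000, I))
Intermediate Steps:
Function('j')(c, N) = Mul(3, I) (Function('j')(c, N) = Pow(Add(2, -11), Rational(1, 2)) = Pow(-9, Rational(1, 2)) = Mul(3, I))
f = Add(-12, Mul(3, I)) ≈ Add(-12.000, Mul(3.0000, I))
Pow(f, 2) = Pow(Add(-12, Mul(3, I)), 2)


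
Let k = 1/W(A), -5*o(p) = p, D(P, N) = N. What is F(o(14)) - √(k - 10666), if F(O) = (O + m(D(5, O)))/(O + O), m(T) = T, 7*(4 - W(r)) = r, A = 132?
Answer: 1 - I*√28841046/52 ≈ 1.0 - 103.28*I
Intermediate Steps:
W(r) = 4 - r/7
o(p) = -p/5
k = -7/104 (k = 1/(4 - ⅐*132) = 1/(4 - 132/7) = 1/(-104/7) = -7/104 ≈ -0.067308)
F(O) = 1 (F(O) = (O + O)/(O + O) = (2*O)/((2*O)) = (2*O)*(1/(2*O)) = 1)
F(o(14)) - √(k - 10666) = 1 - √(-7/104 - 10666) = 1 - √(-1109271/104) = 1 - I*√28841046/52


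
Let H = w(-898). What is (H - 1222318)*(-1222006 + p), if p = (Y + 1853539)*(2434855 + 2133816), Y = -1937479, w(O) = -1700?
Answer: 469405352991487428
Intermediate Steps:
H = -1700
p = -383494243740 (p = (-1937479 + 1853539)*(2434855 + 2133816) = -83940*4568671 = -383494243740)
(H - 1222318)*(-1222006 + p) = (-1700 - 1222318)*(-1222006 - 383494243740) = -1224018*(-383495465746) = 469405352991487428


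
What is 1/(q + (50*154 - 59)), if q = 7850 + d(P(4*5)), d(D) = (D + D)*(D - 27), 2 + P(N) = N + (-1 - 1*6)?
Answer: 1/15139 ≈ 6.6055e-5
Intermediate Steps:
P(N) = -9 + N (P(N) = -2 + (N + (-1 - 1*6)) = -2 + (N + (-1 - 6)) = -2 + (N - 7) = -2 + (-7 + N) = -9 + N)
d(D) = 2*D*(-27 + D) (d(D) = (2*D)*(-27 + D) = 2*D*(-27 + D))
q = 7498 (q = 7850 + 2*(-9 + 4*5)*(-27 + (-9 + 4*5)) = 7850 + 2*(-9 + 20)*(-27 + (-9 + 20)) = 7850 + 2*11*(-27 + 11) = 7850 + 2*11*(-16) = 7850 - 352 = 7498)
1/(q + (50*154 - 59)) = 1/(7498 + (50*154 - 59)) = 1/(7498 + (7700 - 59)) = 1/(7498 + 7641) = 1/15139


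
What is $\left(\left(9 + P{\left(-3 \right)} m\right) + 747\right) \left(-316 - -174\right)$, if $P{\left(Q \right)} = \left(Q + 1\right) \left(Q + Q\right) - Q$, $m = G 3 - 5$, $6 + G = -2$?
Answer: $-45582$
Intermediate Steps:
$G = -8$ ($G = -6 - 2 = -8$)
$m = -29$ ($m = \left(-8\right) 3 - 5 = -24 - 5 = -29$)
$P{\left(Q \right)} = - Q + 2 Q \left(1 + Q\right)$ ($P{\left(Q \right)} = \left(1 + Q\right) 2 Q - Q = 2 Q \left(1 + Q\right) - Q = - Q + 2 Q \left(1 + Q\right)$)
$\left(\left(9 + P{\left(-3 \right)} m\right) + 747\right) \left(-316 - -174\right) = \left(\left(9 + - 3 \left(1 + 2 \left(-3\right)\right) \left(-29\right)\right) + 747\right) \left(-316 - -174\right) = \left(\left(9 + - 3 \left(1 - 6\right) \left(-29\right)\right) + 747\right) \left(-316 + 174\right) = \left(\left(9 + \left(-3\right) \left(-5\right) \left(-29\right)\right) + 747\right) \left(-142\right) = \left(\left(9 + 15 \left(-29\right)\right) + 747\right) \left(-142\right) = \left(\left(9 - 435\right) + 747\right) \left(-142\right) = \left(-426 + 747\right) \left(-142\right) = 321 \left(-142\right) = -45582$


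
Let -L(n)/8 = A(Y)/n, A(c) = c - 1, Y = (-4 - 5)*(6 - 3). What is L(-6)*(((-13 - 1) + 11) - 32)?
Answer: 3920/3 ≈ 1306.7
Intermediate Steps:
Y = -27 (Y = -9*3 = -27)
A(c) = -1 + c
L(n) = 224/n (L(n) = -8*(-1 - 27)/n = -(-224)/n = 224/n)
L(-6)*(((-13 - 1) + 11) - 32) = (224/(-6))*(((-13 - 1) + 11) - 32) = (224*(-⅙))*((-14 + 11) - 32) = -112*(-3 - 32)/3 = -112/3*(-35) = 3920/3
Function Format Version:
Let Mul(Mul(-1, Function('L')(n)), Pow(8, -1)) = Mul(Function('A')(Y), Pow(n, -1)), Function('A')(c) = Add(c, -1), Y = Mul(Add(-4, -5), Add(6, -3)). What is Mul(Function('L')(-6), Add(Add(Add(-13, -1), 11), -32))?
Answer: Rational(3920, 3) ≈ 1306.7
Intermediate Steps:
Y = -27 (Y = Mul(-9, 3) = -27)
Function('A')(c) = Add(-1, c)
Function('L')(n) = Mul(224, Pow(n, -1)) (Function('L')(n) = Mul(-8, Mul(Add(-1, -27), Pow(n, -1))) = Mul(-8, Mul(-28, Pow(n, -1))) = Mul(224, Pow(n, -1)))
Mul(Function('L')(-6), Add(Add(Add(-13, -1), 11), -32)) = Mul(Mul(224, Pow(-6, -1)), Add(Add(Add(-13, -1), 11), -32)) = Mul(Mul(224, Rational(-1, 6)), Add(Add(-14, 11), -32)) = Mul(Rational(-112, 3), Add(-3, -32)) = Mul(Rational(-112, 3), -35) = Rational(3920, 3)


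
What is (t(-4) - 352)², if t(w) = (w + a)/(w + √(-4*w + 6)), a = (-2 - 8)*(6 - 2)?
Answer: 1319384/9 + 50336*√22/9 ≈ 1.7283e+5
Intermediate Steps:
a = -40 (a = -10*4 = -40)
t(w) = (-40 + w)/(w + √(6 - 4*w)) (t(w) = (w - 40)/(w + √(-4*w + 6)) = (-40 + w)/(w + √(6 - 4*w)))
(t(-4) - 352)² = ((-40 - 4)/(-4 + √2*√(3 - 2*(-4))) - 352)² = (-44/(-4 + √2*√(3 + 8)) - 352)² = (-44/(-4 + √2*√11) - 352)² = (-44/(-4 + √22) - 352)² = (-352 - 44/(-4 + √22))²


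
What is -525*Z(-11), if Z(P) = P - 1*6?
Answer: 8925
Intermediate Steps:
Z(P) = -6 + P (Z(P) = P - 6 = -6 + P)
-525*Z(-11) = -525*(-6 - 11) = -525*(-17) = 8925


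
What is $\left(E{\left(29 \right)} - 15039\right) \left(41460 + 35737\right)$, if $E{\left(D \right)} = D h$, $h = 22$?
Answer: $-1111713997$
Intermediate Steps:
$E{\left(D \right)} = 22 D$ ($E{\left(D \right)} = D 22 = 22 D$)
$\left(E{\left(29 \right)} - 15039\right) \left(41460 + 35737\right) = \left(22 \cdot 29 - 15039\right) \left(41460 + 35737\right) = \left(638 - 15039\right) 77197 = \left(-14401\right) 77197 = -1111713997$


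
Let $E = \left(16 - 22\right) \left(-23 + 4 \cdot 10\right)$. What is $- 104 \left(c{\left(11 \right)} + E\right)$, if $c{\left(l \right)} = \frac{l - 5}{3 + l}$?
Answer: $\frac{73944}{7} \approx 10563.0$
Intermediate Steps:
$c{\left(l \right)} = \frac{-5 + l}{3 + l}$
$E = -102$ ($E = - 6 \left(-23 + 40\right) = \left(-6\right) 17 = -102$)
$- 104 \left(c{\left(11 \right)} + E\right) = - 104 \left(\frac{-5 + 11}{3 + 11} - 102\right) = - 104 \left(\frac{1}{14} \cdot 6 - 102\right) = - 104 \left(\frac{3}{7} - 102\right) = \left(-104\right) \left(- \frac{711}{7}\right) = \frac{73944}{7}$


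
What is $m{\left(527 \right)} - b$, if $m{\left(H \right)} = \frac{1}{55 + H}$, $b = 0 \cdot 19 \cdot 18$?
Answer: $\frac{1}{582} \approx 0.0017182$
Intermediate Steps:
$b = 0$ ($b = 0 \cdot 18 = 0$)
$m{\left(527 \right)} - b = \frac{1}{55 + 527} - 0 = \frac{1}{582} + 0 = \frac{1}{582}$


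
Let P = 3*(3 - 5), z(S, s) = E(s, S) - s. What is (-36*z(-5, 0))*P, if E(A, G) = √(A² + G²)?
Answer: 1080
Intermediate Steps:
z(S, s) = √(S² + s²) - s (z(S, s) = √(s² + S²) - s = √(S² + s²) - s)
P = -6 (P = 3*(-2) = -6)
(-36*z(-5, 0))*P = -36*(√((-5)² + 0²) - 1*0)*(-6) = -36*(√(25 + 0) + 0)*(-6) = -36*(√25 + 0)*(-6) = -36*(5 + 0)*(-6) = -36*5*(-6) = -180*(-6) = 1080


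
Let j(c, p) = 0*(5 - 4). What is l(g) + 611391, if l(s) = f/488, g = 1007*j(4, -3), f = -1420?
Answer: 74589347/122 ≈ 6.1139e+5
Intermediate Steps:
j(c, p) = 0 (j(c, p) = 0*1 = 0)
g = 0 (g = 1007*0 = 0)
l(s) = -355/122 (l(s) = -1420/488 = -1420*1/488 = -355/122)
l(g) + 611391 = -355/122 + 611391 = 74589347/122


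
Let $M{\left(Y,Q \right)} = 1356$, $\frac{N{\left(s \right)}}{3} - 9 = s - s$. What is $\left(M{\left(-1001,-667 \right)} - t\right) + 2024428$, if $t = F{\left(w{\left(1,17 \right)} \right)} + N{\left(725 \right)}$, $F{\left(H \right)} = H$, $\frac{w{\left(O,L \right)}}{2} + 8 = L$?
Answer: $2025739$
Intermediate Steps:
$w{\left(O,L \right)} = -16 + 2 L$
$N{\left(s \right)} = 27$ ($N{\left(s \right)} = 27 + 3 \left(s - s\right) = 27 + 3 \cdot 0 = 27 + 0 = 27$)
$t = 45$ ($t = \left(-16 + 2 \cdot 17\right) + 27 = \left(-16 + 34\right) + 27 = 18 + 27 = 45$)
$\left(M{\left(-1001,-667 \right)} - t\right) + 2024428 = \left(1356 - 45\right) + 2024428 = 1311 + 2024428 = 2025739$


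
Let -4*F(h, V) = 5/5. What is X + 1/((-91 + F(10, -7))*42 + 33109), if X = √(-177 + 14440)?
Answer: 2/58553 + √14263 ≈ 119.43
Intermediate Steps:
F(h, V) = -¼ (F(h, V) = -5/(4*5) = -¼*1 = -¼)
X = √14263 ≈ 119.43
X + 1/((-91 + F(10, -7))*42 + 33109) = √14263 + 1/((-91 - ¼)*42 + 33109) = √14263 + 1/(-365/4*42 + 33109) = √14263 + 1/(-7665/2 + 33109) = √14263 + 1/(58553/2) = √14263 + 2/58553 = 2/58553 + √14263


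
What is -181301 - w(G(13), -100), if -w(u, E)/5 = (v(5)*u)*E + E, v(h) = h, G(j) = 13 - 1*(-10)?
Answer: -239301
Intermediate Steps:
G(j) = 23 (G(j) = 13 + 10 = 23)
w(u, E) = -5*E - 25*E*u (w(u, E) = -5*((5*u)*E + E) = -5*(5*E*u + E) = -5*(E + 5*E*u) = -5*E - 25*E*u)
-181301 - w(G(13), -100) = -181301 - (-5)*(-100)*(1 + 5*23) = -181301 - (-5)*(-100)*(1 + 115) = -181301 - (-5)*(-100)*116 = -181301 - 1*58000 = -181301 - 58000 = -239301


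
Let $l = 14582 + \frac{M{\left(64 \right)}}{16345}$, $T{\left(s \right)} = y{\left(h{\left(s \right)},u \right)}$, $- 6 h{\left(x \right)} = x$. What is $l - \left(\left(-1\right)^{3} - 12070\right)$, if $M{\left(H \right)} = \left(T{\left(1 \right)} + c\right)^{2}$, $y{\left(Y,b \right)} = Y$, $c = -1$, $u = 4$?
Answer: $\frac{2240451187}{84060} \approx 26653.0$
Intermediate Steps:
$h{\left(x \right)} = - \frac{x}{6}$
$T{\left(s \right)} = - \frac{s}{6}$
$M{\left(H \right)} = \frac{49}{36}$ ($M{\left(H \right)} = \left(\left(- \frac{1}{6}\right) 1 - 1\right)^{2} = \left(- \frac{1}{6} - 1\right)^{2} = \left(- \frac{7}{6}\right)^{2} = \frac{49}{36}$)
$l = \frac{1225762927}{84060}$ ($l = 14582 + \frac{49}{36 \cdot 16345} = 14582 + \frac{49}{36} \cdot \frac{1}{16345} = 14582 + \frac{7}{84060} = \frac{1225762927}{84060} \approx 14582.0$)
$l - \left(\left(-1\right)^{3} - 12070\right) = \frac{1225762927}{84060} - \left(\left(-1\right)^{3} - 12070\right) = \frac{1225762927}{84060} - \left(-1 - 12070\right) = \frac{1225762927}{84060} - -12071 = \frac{1225762927}{84060} + 12071 = \frac{2240451187}{84060}$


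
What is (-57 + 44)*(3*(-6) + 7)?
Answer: 143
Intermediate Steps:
(-57 + 44)*(3*(-6) + 7) = -13*(-18 + 7) = -13*(-11) = 143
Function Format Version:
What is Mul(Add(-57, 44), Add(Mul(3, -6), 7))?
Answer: 143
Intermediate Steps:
Mul(Add(-57, 44), Add(Mul(3, -6), 7)) = Mul(-13, Add(-18, 7)) = Mul(-13, -11) = 143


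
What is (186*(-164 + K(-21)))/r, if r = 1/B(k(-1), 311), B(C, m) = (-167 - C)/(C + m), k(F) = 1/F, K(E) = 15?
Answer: 74202/5 ≈ 14840.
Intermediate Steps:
B(C, m) = (-167 - C)/(C + m)
r = -155/83 (r = 1/((-167 - 1/(-1))/(1/(-1) + 311)) = 1/((-167 - 1*(-1))/(-1 + 311)) = 1/((-167 + 1)/310) = 1/((1/310)*(-166)) = 1/(-83/155) = -155/83 ≈ -1.8675)
(186*(-164 + K(-21)))/r = (186*(-164 + 15))/(-155/83) = (186*(-149))*(-83/155) = -27714*(-83/155) = 74202/5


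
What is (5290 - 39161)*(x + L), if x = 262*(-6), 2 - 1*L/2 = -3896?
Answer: -210813104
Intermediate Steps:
L = 7796 (L = 4 - 2*(-3896) = 4 + 7792 = 7796)
x = -1572
(5290 - 39161)*(x + L) = (5290 - 39161)*(-1572 + 7796) = -33871*6224 = -210813104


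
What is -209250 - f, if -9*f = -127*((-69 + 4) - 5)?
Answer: -1874360/9 ≈ -2.0826e+5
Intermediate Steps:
f = -8890/9 (f = -(-127)*((-69 + 4) - 5)/9 = -(-127)*(-65 - 5)/9 = -(-127)*(-70)/9 = -⅑*8890 = -8890/9 ≈ -987.78)
-209250 - f = -209250 - 1*(-8890/9) = -209250 + 8890/9 = -1874360/9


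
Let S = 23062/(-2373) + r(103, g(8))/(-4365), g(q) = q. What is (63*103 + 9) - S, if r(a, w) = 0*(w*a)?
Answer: 15442816/2373 ≈ 6507.7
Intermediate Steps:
r(a, w) = 0 (r(a, w) = 0*(a*w) = 0)
S = -23062/2373 (S = 23062/(-2373) + 0/(-4365) = 23062*(-1/2373) + 0*(-1/4365) = -23062/2373 + 0 = -23062/2373 ≈ -9.7185)
(63*103 + 9) - S = (63*103 + 9) - 1*(-23062/2373) = (6489 + 9) + 23062/2373 = 6498 + 23062/2373 = 15442816/2373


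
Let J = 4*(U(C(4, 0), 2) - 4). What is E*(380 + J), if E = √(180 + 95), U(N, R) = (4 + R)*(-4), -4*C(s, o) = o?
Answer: 1340*√11 ≈ 4444.3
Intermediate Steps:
C(s, o) = -o/4
U(N, R) = -16 - 4*R
E = 5*√11 (E = √275 = 5*√11 ≈ 16.583)
J = -112 (J = 4*((-16 - 4*2) - 4) = 4*((-16 - 8) - 4) = 4*(-24 - 4) = 4*(-28) = -112)
E*(380 + J) = (5*√11)*(380 - 112) = (5*√11)*268 = 1340*√11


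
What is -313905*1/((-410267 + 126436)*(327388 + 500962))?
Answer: 62781/47022281770 ≈ 1.3351e-6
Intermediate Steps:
-313905*1/((-410267 + 126436)*(327388 + 500962)) = -313905/(828350*(-283831)) = -313905/(-235111408850) = -313905*(-1/235111408850) = 62781/47022281770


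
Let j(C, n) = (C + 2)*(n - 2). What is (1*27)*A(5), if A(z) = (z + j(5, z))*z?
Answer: 3510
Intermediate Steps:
j(C, n) = (-2 + n)*(2 + C) (j(C, n) = (2 + C)*(-2 + n) = (-2 + n)*(2 + C))
A(z) = z*(-14 + 8*z) (A(z) = (z + (-4 - 2*5 + 2*z + 5*z))*z = (z + (-4 - 10 + 2*z + 5*z))*z = (z + (-14 + 7*z))*z = (-14 + 8*z)*z = z*(-14 + 8*z))
(1*27)*A(5) = (1*27)*(2*5*(-7 + 4*5)) = 27*(2*5*(-7 + 20)) = 27*(2*5*13) = 27*130 = 3510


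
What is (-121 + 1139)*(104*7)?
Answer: 741104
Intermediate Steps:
(-121 + 1139)*(104*7) = 1018*728 = 741104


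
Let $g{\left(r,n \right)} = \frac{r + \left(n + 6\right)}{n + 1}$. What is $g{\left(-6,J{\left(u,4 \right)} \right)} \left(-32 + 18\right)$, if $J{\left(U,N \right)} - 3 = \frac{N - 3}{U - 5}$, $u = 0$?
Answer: $- \frac{196}{19} \approx -10.316$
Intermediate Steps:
$J{\left(U,N \right)} = 3 + \frac{-3 + N}{-5 + U}$ ($J{\left(U,N \right)} = 3 + \frac{N - 3}{U - 5} = 3 + \frac{-3 + N}{-5 + U}$)
$g{\left(r,n \right)} = \frac{6 + n + r}{1 + n}$ ($g{\left(r,n \right)} = \frac{r + \left(6 + n\right)}{1 + n} = \frac{6 + n + r}{1 + n}$)
$g{\left(-6,J{\left(u,4 \right)} \right)} \left(-32 + 18\right) = \frac{6 + \frac{-18 + 4 + 3 \cdot 0}{-5 + 0} - 6}{1 + \frac{-18 + 4 + 3 \cdot 0}{-5 + 0}} \left(-32 + 18\right) = \frac{6 + \frac{-18 + 4 + 0}{-5} - 6}{1 + \frac{-18 + 4 + 0}{-5}} \left(-14\right) = \frac{6 - - \frac{14}{5} - 6}{1 - - \frac{14}{5}} \left(-14\right) = \frac{6 + \frac{14}{5} - 6}{1 + \frac{14}{5}} \left(-14\right) = \frac{1}{\frac{19}{5}} \cdot \frac{14}{5} \left(-14\right) = \frac{5}{19} \cdot \frac{14}{5} \left(-14\right) = \frac{14}{19} \left(-14\right) = - \frac{196}{19}$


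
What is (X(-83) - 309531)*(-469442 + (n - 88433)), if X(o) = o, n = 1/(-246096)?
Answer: 21253577804596807/123048 ≈ 1.7273e+11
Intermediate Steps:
n = -1/246096 ≈ -4.0635e-6
(X(-83) - 309531)*(-469442 + (n - 88433)) = (-83 - 309531)*(-469442 + (-1/246096 - 88433)) = -309614*(-469442 - 21763007569/246096) = -309614*(-137290806001/246096) = 21253577804596807/123048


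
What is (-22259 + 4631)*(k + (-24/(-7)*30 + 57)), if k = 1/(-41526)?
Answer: -136521770606/48447 ≈ -2.8180e+6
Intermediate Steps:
k = -1/41526 ≈ -2.4081e-5
(-22259 + 4631)*(k + (-24/(-7)*30 + 57)) = (-22259 + 4631)*(-1/41526 + (-24/(-7)*30 + 57)) = -17628*(-1/41526 + (-24*(-⅐)*30 + 57)) = -17628*(-1/41526 + ((24/7)*30 + 57)) = -17628*(-1/41526 + (720/7 + 57)) = -17628*(-1/41526 + 1119/7) = -17628*46467587/290682 = -136521770606/48447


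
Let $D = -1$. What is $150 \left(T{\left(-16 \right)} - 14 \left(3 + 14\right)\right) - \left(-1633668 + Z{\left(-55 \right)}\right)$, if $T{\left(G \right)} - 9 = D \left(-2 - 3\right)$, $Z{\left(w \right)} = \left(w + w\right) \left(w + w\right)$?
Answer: $1587968$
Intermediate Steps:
$Z{\left(w \right)} = 4 w^{2}$ ($Z{\left(w \right)} = 2 w 2 w = 4 w^{2}$)
$T{\left(G \right)} = 14$ ($T{\left(G \right)} = 9 - \left(-2 - 3\right) = 9 - -5 = 9 + 5 = 14$)
$150 \left(T{\left(-16 \right)} - 14 \left(3 + 14\right)\right) - \left(-1633668 + Z{\left(-55 \right)}\right) = 150 \left(14 - 14 \left(3 + 14\right)\right) + \left(1633668 - 4 \left(-55\right)^{2}\right) = 150 \left(14 - 238\right) + \left(1633668 - 4 \cdot 3025\right) = 150 \left(14 - 238\right) + \left(1633668 - 12100\right) = 150 \left(-224\right) + \left(1633668 - 12100\right) = -33600 + 1621568 = 1587968$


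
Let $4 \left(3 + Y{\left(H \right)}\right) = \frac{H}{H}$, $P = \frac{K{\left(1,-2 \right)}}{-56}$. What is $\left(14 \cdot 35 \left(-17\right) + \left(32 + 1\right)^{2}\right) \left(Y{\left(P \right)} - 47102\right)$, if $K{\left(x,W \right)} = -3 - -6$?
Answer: $\frac{1364341979}{4} \approx 3.4109 \cdot 10^{8}$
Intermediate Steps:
$K{\left(x,W \right)} = 3$ ($K{\left(x,W \right)} = -3 + 6 = 3$)
$P = - \frac{3}{56}$ ($P = \frac{3}{-56} = 3 \left(- \frac{1}{56}\right) = - \frac{3}{56} \approx -0.053571$)
$Y{\left(H \right)} = - \frac{11}{4}$ ($Y{\left(H \right)} = -3 + \frac{H \frac{1}{H}}{4} = -3 + \frac{1}{4} \cdot 1 = -3 + \frac{1}{4} = - \frac{11}{4}$)
$\left(14 \cdot 35 \left(-17\right) + \left(32 + 1\right)^{2}\right) \left(Y{\left(P \right)} - 47102\right) = \left(14 \cdot 35 \left(-17\right) + \left(32 + 1\right)^{2}\right) \left(- \frac{11}{4} - 47102\right) = \left(490 \left(-17\right) + 33^{2}\right) \left(- \frac{188419}{4}\right) = \left(-8330 + 1089\right) \left(- \frac{188419}{4}\right) = \left(-7241\right) \left(- \frac{188419}{4}\right) = \frac{1364341979}{4}$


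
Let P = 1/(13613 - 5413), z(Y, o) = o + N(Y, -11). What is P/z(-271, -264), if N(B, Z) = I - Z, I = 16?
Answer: -1/1943400 ≈ -5.1456e-7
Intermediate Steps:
N(B, Z) = 16 - Z
z(Y, o) = 27 + o (z(Y, o) = o + (16 - 1*(-11)) = o + (16 + 11) = o + 27 = 27 + o)
P = 1/8200 ≈ 0.00012195
P/z(-271, -264) = 1/(8200*(27 - 264)) = (1/8200)/(-237) = (1/8200)*(-1/237) = -1/1943400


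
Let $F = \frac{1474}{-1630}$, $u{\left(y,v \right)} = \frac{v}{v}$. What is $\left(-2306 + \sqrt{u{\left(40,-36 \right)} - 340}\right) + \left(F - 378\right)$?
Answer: $- \frac{2188197}{815} + i \sqrt{339} \approx -2684.9 + 18.412 i$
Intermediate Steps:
$u{\left(y,v \right)} = 1$
$F = - \frac{737}{815}$ ($F = 1474 \left(- \frac{1}{1630}\right) = - \frac{737}{815} \approx -0.90429$)
$\left(-2306 + \sqrt{u{\left(40,-36 \right)} - 340}\right) + \left(F - 378\right) = \left(-2306 + \sqrt{1 - 340}\right) - \frac{308807}{815} = \left(-2306 + \sqrt{-339}\right) - \frac{308807}{815} = \left(-2306 + i \sqrt{339}\right) - \frac{308807}{815} = - \frac{2188197}{815} + i \sqrt{339}$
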